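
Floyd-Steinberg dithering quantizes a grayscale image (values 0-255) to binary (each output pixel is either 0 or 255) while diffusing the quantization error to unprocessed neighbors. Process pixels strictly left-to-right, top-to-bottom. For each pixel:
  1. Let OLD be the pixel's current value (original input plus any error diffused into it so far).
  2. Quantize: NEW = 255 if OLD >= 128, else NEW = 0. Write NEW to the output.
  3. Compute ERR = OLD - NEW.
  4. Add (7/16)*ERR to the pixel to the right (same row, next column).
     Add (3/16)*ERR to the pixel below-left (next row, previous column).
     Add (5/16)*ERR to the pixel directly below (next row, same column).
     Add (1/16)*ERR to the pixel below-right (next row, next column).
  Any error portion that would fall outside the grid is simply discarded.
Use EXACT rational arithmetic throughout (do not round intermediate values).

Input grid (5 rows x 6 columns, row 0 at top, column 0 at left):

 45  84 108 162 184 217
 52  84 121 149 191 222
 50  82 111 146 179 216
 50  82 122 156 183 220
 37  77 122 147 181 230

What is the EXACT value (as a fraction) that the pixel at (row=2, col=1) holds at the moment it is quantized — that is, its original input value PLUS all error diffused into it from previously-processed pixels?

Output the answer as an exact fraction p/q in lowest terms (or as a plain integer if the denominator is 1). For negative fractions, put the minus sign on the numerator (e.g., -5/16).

(0,0): OLD=45 → NEW=0, ERR=45
(0,1): OLD=1659/16 → NEW=0, ERR=1659/16
(0,2): OLD=39261/256 → NEW=255, ERR=-26019/256
(0,3): OLD=481419/4096 → NEW=0, ERR=481419/4096
(0,4): OLD=15428557/65536 → NEW=255, ERR=-1283123/65536
(0,5): OLD=218559131/1048576 → NEW=255, ERR=-48827749/1048576
(1,0): OLD=21889/256 → NEW=0, ERR=21889/256
(1,1): OLD=281735/2048 → NEW=255, ERR=-240505/2048
(1,2): OLD=4350227/65536 → NEW=0, ERR=4350227/65536
(1,3): OLD=53673175/262144 → NEW=255, ERR=-13173545/262144
(1,4): OLD=2709699173/16777216 → NEW=255, ERR=-1568490907/16777216
(1,5): OLD=44378535475/268435456 → NEW=255, ERR=-24072505805/268435456
(2,0): OLD=1792445/32768 → NEW=0, ERR=1792445/32768
(2,1): OLD=91250927/1048576 → NEW=0, ERR=91250927/1048576
Target (2,1): original=82, with diffused error = 91250927/1048576

Answer: 91250927/1048576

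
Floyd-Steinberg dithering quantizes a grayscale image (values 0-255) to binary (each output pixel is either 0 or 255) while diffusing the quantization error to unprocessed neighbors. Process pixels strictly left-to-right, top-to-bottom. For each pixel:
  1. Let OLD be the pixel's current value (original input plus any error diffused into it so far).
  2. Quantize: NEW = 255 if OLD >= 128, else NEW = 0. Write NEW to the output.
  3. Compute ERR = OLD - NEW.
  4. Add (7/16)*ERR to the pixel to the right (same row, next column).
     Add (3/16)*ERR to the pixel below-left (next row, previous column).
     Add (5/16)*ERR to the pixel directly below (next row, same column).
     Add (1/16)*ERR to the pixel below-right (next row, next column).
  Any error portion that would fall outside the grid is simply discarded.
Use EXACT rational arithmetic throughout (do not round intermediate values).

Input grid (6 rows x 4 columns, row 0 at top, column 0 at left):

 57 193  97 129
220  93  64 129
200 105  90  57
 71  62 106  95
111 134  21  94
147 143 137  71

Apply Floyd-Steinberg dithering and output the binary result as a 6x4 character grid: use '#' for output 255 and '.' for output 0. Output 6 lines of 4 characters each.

Answer: .#.#
#..#
##..
..#.
#...
.##.

Derivation:
(0,0): OLD=57 → NEW=0, ERR=57
(0,1): OLD=3487/16 → NEW=255, ERR=-593/16
(0,2): OLD=20681/256 → NEW=0, ERR=20681/256
(0,3): OLD=673151/4096 → NEW=255, ERR=-371329/4096
(1,0): OLD=59101/256 → NEW=255, ERR=-6179/256
(1,1): OLD=183435/2048 → NEW=0, ERR=183435/2048
(1,2): OLD=7151079/65536 → NEW=0, ERR=7151079/65536
(1,3): OLD=160911873/1048576 → NEW=255, ERR=-106475007/1048576
(2,0): OLD=6856745/32768 → NEW=255, ERR=-1499095/32768
(2,1): OLD=138334163/1048576 → NEW=255, ERR=-129052717/1048576
(2,2): OLD=119145055/2097152 → NEW=0, ERR=119145055/2097152
(2,3): OLD=1910702467/33554432 → NEW=0, ERR=1910702467/33554432
(3,0): OLD=564168985/16777216 → NEW=0, ERR=564168985/16777216
(3,1): OLD=12359908487/268435456 → NEW=0, ERR=12359908487/268435456
(3,2): OLD=630858091641/4294967296 → NEW=255, ERR=-464358568839/4294967296
(3,3): OLD=4744698959567/68719476736 → NEW=0, ERR=4744698959567/68719476736
(4,0): OLD=558954614117/4294967296 → NEW=255, ERR=-536262046363/4294967296
(4,1): OLD=2597359895343/34359738368 → NEW=0, ERR=2597359895343/34359738368
(4,2): OLD=39702330662351/1099511627776 → NEW=0, ERR=39702330662351/1099511627776
(4,3): OLD=2192281925954137/17592186044416 → NEW=0, ERR=2192281925954137/17592186044416
(5,0): OLD=67155702473045/549755813888 → NEW=0, ERR=67155702473045/549755813888
(5,1): OLD=3853263930347123/17592186044416 → NEW=255, ERR=-632743510978957/17592186044416
(5,2): OLD=1412992116555415/8796093022208 → NEW=255, ERR=-830011604107625/8796093022208
(5,3): OLD=19961207809318127/281474976710656 → NEW=0, ERR=19961207809318127/281474976710656
Row 0: .#.#
Row 1: #..#
Row 2: ##..
Row 3: ..#.
Row 4: #...
Row 5: .##.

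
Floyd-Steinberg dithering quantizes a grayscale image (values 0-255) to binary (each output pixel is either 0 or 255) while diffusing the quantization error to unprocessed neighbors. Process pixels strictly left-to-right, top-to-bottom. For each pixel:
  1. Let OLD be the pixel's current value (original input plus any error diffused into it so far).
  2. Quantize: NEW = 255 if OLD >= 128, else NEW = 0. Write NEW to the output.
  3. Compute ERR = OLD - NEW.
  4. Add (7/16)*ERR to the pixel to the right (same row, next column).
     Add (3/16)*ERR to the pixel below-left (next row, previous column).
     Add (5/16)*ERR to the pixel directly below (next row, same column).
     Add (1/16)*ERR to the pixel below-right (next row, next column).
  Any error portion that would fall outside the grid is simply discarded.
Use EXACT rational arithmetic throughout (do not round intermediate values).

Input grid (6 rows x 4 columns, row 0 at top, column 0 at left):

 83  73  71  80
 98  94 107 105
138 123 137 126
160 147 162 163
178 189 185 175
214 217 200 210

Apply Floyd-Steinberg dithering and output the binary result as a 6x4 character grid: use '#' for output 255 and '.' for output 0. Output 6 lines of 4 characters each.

(0,0): OLD=83 → NEW=0, ERR=83
(0,1): OLD=1749/16 → NEW=0, ERR=1749/16
(0,2): OLD=30419/256 → NEW=0, ERR=30419/256
(0,3): OLD=540613/4096 → NEW=255, ERR=-503867/4096
(1,0): OLD=36975/256 → NEW=255, ERR=-28305/256
(1,1): OLD=219657/2048 → NEW=0, ERR=219657/2048
(1,2): OLD=11457213/65536 → NEW=255, ERR=-5254467/65536
(1,3): OLD=40797115/1048576 → NEW=0, ERR=40797115/1048576
(2,0): OLD=4048755/32768 → NEW=0, ERR=4048755/32768
(2,1): OLD=197793057/1048576 → NEW=255, ERR=-69593823/1048576
(2,2): OLD=203227525/2097152 → NEW=0, ERR=203227525/2097152
(2,3): OLD=5890279313/33554432 → NEW=255, ERR=-2666100847/33554432
(3,0): OLD=3123373891/16777216 → NEW=255, ERR=-1154816189/16777216
(3,1): OLD=32759216029/268435456 → NEW=0, ERR=32759216029/268435456
(3,2): OLD=973362391139/4294967296 → NEW=255, ERR=-121854269341/4294967296
(3,3): OLD=9058200251701/68719476736 → NEW=255, ERR=-8465266315979/68719476736
(4,0): OLD=770396531655/4294967296 → NEW=255, ERR=-324820128825/4294967296
(4,1): OLD=6336890865621/34359738368 → NEW=255, ERR=-2424842418219/34359738368
(4,2): OLD=142704076091701/1099511627776 → NEW=255, ERR=-137671388991179/1099511627776
(4,3): OLD=1406516836604931/17592186044416 → NEW=0, ERR=1406516836604931/17592186044416
(5,0): OLD=97380411764375/549755813888 → NEW=255, ERR=-42807320777065/549755813888
(5,1): OLD=2334058973891585/17592186044416 → NEW=255, ERR=-2151948467434495/17592186044416
(5,2): OLD=1037364879452565/8796093022208 → NEW=0, ERR=1037364879452565/8796093022208
(5,3): OLD=78462695380739461/281474976710656 → NEW=255, ERR=6686576319522181/281474976710656
Row 0: ...#
Row 1: #.#.
Row 2: .#.#
Row 3: #.##
Row 4: ###.
Row 5: ##.#

Answer: ...#
#.#.
.#.#
#.##
###.
##.#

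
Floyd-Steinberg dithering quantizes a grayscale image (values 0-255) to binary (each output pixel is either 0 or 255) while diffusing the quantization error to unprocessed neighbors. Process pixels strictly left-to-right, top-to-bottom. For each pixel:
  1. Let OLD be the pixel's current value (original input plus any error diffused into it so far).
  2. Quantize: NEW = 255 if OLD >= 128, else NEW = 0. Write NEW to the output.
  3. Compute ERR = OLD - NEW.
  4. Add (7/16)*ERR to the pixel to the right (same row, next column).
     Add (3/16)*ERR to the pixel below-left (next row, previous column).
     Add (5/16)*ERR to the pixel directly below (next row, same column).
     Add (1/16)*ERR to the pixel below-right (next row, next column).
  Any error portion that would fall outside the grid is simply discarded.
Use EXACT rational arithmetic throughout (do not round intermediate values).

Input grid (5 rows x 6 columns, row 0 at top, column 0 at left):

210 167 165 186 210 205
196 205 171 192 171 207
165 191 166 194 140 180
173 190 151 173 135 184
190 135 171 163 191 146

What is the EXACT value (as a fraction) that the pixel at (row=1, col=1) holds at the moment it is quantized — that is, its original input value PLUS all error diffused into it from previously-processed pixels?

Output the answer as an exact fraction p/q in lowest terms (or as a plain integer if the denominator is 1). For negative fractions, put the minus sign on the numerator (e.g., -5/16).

Answer: 306873/2048

Derivation:
(0,0): OLD=210 → NEW=255, ERR=-45
(0,1): OLD=2357/16 → NEW=255, ERR=-1723/16
(0,2): OLD=30179/256 → NEW=0, ERR=30179/256
(0,3): OLD=973109/4096 → NEW=255, ERR=-71371/4096
(0,4): OLD=13262963/65536 → NEW=255, ERR=-3448717/65536
(0,5): OLD=190817061/1048576 → NEW=255, ERR=-76569819/1048576
(1,0): OLD=41407/256 → NEW=255, ERR=-23873/256
(1,1): OLD=306873/2048 → NEW=255, ERR=-215367/2048
Target (1,1): original=205, with diffused error = 306873/2048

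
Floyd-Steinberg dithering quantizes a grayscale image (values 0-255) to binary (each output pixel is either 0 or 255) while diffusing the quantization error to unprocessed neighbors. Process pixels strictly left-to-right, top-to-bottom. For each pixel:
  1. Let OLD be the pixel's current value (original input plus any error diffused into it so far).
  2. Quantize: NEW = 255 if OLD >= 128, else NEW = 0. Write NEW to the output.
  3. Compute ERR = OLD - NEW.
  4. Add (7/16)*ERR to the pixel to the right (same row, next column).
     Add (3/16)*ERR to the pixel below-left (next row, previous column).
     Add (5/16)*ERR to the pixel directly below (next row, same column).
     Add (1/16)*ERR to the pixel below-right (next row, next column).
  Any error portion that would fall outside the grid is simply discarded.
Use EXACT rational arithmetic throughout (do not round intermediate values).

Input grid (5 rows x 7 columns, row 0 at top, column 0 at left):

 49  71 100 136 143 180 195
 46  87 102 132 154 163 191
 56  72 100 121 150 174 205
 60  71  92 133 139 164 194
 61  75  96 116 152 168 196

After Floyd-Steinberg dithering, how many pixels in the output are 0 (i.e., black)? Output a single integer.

(0,0): OLD=49 → NEW=0, ERR=49
(0,1): OLD=1479/16 → NEW=0, ERR=1479/16
(0,2): OLD=35953/256 → NEW=255, ERR=-29327/256
(0,3): OLD=351767/4096 → NEW=0, ERR=351767/4096
(0,4): OLD=11834017/65536 → NEW=255, ERR=-4877663/65536
(0,5): OLD=154600039/1048576 → NEW=255, ERR=-112786841/1048576
(0,6): OLD=2482049233/16777216 → NEW=255, ERR=-1796140847/16777216
(1,0): OLD=20133/256 → NEW=0, ERR=20133/256
(1,1): OLD=270083/2048 → NEW=255, ERR=-252157/2048
(1,2): OLD=2242239/65536 → NEW=0, ERR=2242239/65536
(1,3): OLD=40027091/262144 → NEW=255, ERR=-26819629/262144
(1,4): OLD=1194220441/16777216 → NEW=0, ERR=1194220441/16777216
(1,5): OLD=18227235433/134217728 → NEW=255, ERR=-15998285207/134217728
(1,6): OLD=211899030791/2147483648 → NEW=0, ERR=211899030791/2147483648
(2,0): OLD=1883857/32768 → NEW=0, ERR=1883857/32768
(2,1): OLD=73407115/1048576 → NEW=0, ERR=73407115/1048576
(2,2): OLD=1920010593/16777216 → NEW=0, ERR=1920010593/16777216
(2,3): OLD=20747578777/134217728 → NEW=255, ERR=-13477941863/134217728
(2,4): OLD=106909633065/1073741824 → NEW=0, ERR=106909633065/1073741824
(2,5): OLD=6984023831203/34359738368 → NEW=255, ERR=-1777709452637/34359738368
(2,6): OLD=113112337128869/549755813888 → NEW=255, ERR=-27075395412571/549755813888
(3,0): OLD=1528271425/16777216 → NEW=0, ERR=1528271425/16777216
(3,1): OLD=21176976557/134217728 → NEW=255, ERR=-13048544083/134217728
(3,2): OLD=75995697943/1073741824 → NEW=0, ERR=75995697943/1073741824
(3,3): OLD=680346097425/4294967296 → NEW=255, ERR=-414870563055/4294967296
(3,4): OLD=61505366414913/549755813888 → NEW=0, ERR=61505366414913/549755813888
(3,5): OLD=852195805113555/4398046511104 → NEW=255, ERR=-269306055217965/4398046511104
(3,6): OLD=10455831357500685/70368744177664 → NEW=255, ERR=-7488198407803635/70368744177664
(4,0): OLD=152981727279/2147483648 → NEW=0, ERR=152981727279/2147483648
(4,1): OLD=3255561871971/34359738368 → NEW=0, ERR=3255561871971/34359738368
(4,2): OLD=74427482109357/549755813888 → NEW=255, ERR=-65760250432083/549755813888
(4,3): OLD=258966886893951/4398046511104 → NEW=0, ERR=258966886893951/4398046511104
(4,4): OLD=6868143178818445/35184372088832 → NEW=255, ERR=-2103871703833715/35184372088832
(4,5): OLD=123560587756149581/1125899906842624 → NEW=0, ERR=123560587756149581/1125899906842624
(4,6): OLD=3727747999391426091/18014398509481984 → NEW=255, ERR=-865923620526479829/18014398509481984
Output grid:
  Row 0: ..#.###  (3 black, running=3)
  Row 1: .#.#.#.  (4 black, running=7)
  Row 2: ...#.##  (4 black, running=11)
  Row 3: .#.#.##  (3 black, running=14)
  Row 4: ..#.#.#  (4 black, running=18)

Answer: 18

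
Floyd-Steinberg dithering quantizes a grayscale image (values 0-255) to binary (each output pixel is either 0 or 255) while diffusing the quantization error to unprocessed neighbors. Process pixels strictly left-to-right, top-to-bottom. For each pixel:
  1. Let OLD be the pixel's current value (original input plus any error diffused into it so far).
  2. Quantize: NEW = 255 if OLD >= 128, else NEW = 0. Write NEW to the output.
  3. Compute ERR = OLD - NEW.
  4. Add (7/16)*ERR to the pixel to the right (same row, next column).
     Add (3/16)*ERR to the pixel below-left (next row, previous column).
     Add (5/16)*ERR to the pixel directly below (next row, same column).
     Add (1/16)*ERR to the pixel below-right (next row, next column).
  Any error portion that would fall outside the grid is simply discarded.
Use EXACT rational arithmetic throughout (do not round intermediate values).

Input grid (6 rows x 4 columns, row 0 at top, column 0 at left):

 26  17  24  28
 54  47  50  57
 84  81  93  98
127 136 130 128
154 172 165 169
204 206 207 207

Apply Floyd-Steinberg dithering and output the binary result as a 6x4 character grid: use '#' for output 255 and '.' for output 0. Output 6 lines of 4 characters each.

Answer: ....
....
.##.
#..#
###.
#.##

Derivation:
(0,0): OLD=26 → NEW=0, ERR=26
(0,1): OLD=227/8 → NEW=0, ERR=227/8
(0,2): OLD=4661/128 → NEW=0, ERR=4661/128
(0,3): OLD=89971/2048 → NEW=0, ERR=89971/2048
(1,0): OLD=8633/128 → NEW=0, ERR=8633/128
(1,1): OLD=96079/1024 → NEW=0, ERR=96079/1024
(1,2): OLD=3684411/32768 → NEW=0, ERR=3684411/32768
(1,3): OLD=64066189/524288 → NEW=0, ERR=64066189/524288
(2,0): OLD=2009813/16384 → NEW=0, ERR=2009813/16384
(2,1): OLD=99240631/524288 → NEW=255, ERR=-34452809/524288
(2,2): OLD=134389347/1048576 → NEW=255, ERR=-132997533/1048576
(2,3): OLD=1471747479/16777216 → NEW=0, ERR=1471747479/16777216
(3,0): OLD=1283564869/8388608 → NEW=255, ERR=-855530171/8388608
(3,1): OLD=7345758555/134217728 → NEW=0, ERR=7345758555/134217728
(3,2): OLD=271976783397/2147483648 → NEW=0, ERR=271976783397/2147483648
(3,3): OLD=6971423433859/34359738368 → NEW=255, ERR=-1790309849981/34359738368
(4,0): OLD=284307343777/2147483648 → NEW=255, ERR=-263300986463/2147483648
(4,1): OLD=2625671702435/17179869184 → NEW=255, ERR=-1755194939485/17179869184
(4,2): OLD=84404707450627/549755813888 → NEW=255, ERR=-55783025090813/549755813888
(4,3): OLD=1022459813668613/8796093022208 → NEW=0, ERR=1022459813668613/8796093022208
(5,0): OLD=40277468739601/274877906944 → NEW=255, ERR=-29816397531119/274877906944
(5,1): OLD=878980279014615/8796093022208 → NEW=0, ERR=878980279014615/8796093022208
(5,2): OLD=1030987489605615/4398046511104 → NEW=255, ERR=-90514370725905/4398046511104
(5,3): OLD=32085229566280283/140737488355328 → NEW=255, ERR=-3802829964328357/140737488355328
Row 0: ....
Row 1: ....
Row 2: .##.
Row 3: #..#
Row 4: ###.
Row 5: #.##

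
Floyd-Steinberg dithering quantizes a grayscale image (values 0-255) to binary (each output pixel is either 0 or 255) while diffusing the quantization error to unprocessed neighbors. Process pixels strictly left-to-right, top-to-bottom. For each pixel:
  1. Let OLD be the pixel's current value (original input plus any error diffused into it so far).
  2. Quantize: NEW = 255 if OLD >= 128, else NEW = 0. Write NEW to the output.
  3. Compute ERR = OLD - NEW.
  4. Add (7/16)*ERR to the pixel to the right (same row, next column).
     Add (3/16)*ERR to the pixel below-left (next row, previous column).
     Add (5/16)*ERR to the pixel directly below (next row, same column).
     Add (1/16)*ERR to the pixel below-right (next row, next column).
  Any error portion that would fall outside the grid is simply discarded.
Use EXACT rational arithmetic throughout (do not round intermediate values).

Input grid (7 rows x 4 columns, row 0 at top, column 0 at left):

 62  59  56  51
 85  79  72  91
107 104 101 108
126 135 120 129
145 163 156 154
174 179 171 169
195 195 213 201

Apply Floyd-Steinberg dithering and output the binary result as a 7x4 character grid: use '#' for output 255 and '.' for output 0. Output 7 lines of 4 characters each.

Answer: ....
.#.#
#.#.
.#.#
#.#.
####
#.#.

Derivation:
(0,0): OLD=62 → NEW=0, ERR=62
(0,1): OLD=689/8 → NEW=0, ERR=689/8
(0,2): OLD=11991/128 → NEW=0, ERR=11991/128
(0,3): OLD=188385/2048 → NEW=0, ERR=188385/2048
(1,0): OLD=15427/128 → NEW=0, ERR=15427/128
(1,1): OLD=184405/1024 → NEW=255, ERR=-76715/1024
(1,2): OLD=2986105/32768 → NEW=0, ERR=2986105/32768
(1,3): OLD=86753439/524288 → NEW=255, ERR=-46940001/524288
(2,0): OLD=2140023/16384 → NEW=255, ERR=-2037897/16384
(2,1): OLD=26628621/524288 → NEW=0, ERR=26628621/524288
(2,2): OLD=136555009/1048576 → NEW=255, ERR=-130831871/1048576
(2,3): OLD=522271581/16777216 → NEW=0, ERR=522271581/16777216
(3,0): OLD=810786951/8388608 → NEW=0, ERR=810786951/8388608
(3,1): OLD=21741823449/134217728 → NEW=255, ERR=-12483697191/134217728
(3,2): OLD=105931204903/2147483648 → NEW=0, ERR=105931204903/2147483648
(3,3): OLD=5240234823825/34359738368 → NEW=255, ERR=-3521498460015/34359738368
(4,0): OLD=338796993467/2147483648 → NEW=255, ERR=-208811336773/2147483648
(4,1): OLD=1832808647729/17179869184 → NEW=0, ERR=1832808647729/17179869184
(4,2): OLD=106135402566033/549755813888 → NEW=255, ERR=-34052329975407/549755813888
(4,3): OLD=861630527246151/8796093022208 → NEW=0, ERR=861630527246151/8796093022208
(5,0): OLD=44974728280523/274877906944 → NEW=255, ERR=-25119137990197/274877906944
(5,1): OLD=1360469410609005/8796093022208 → NEW=255, ERR=-882534310054035/8796093022208
(5,2): OLD=583983548428937/4398046511104 → NEW=255, ERR=-537518311902583/4398046511104
(5,3): OLD=20022694522038513/140737488355328 → NEW=255, ERR=-15865365008570127/140737488355328
(6,0): OLD=20777145220695335/140737488355328 → NEW=255, ERR=-15110914309913305/140737488355328
(6,1): OLD=198259062101278593/2251799813685248 → NEW=0, ERR=198259062101278593/2251799813685248
(6,2): OLD=6698434017492463799/36028797018963968 → NEW=255, ERR=-2488909222343348041/36028797018963968
(6,3): OLD=73735229434508962305/576460752303423488 → NEW=0, ERR=73735229434508962305/576460752303423488
Row 0: ....
Row 1: .#.#
Row 2: #.#.
Row 3: .#.#
Row 4: #.#.
Row 5: ####
Row 6: #.#.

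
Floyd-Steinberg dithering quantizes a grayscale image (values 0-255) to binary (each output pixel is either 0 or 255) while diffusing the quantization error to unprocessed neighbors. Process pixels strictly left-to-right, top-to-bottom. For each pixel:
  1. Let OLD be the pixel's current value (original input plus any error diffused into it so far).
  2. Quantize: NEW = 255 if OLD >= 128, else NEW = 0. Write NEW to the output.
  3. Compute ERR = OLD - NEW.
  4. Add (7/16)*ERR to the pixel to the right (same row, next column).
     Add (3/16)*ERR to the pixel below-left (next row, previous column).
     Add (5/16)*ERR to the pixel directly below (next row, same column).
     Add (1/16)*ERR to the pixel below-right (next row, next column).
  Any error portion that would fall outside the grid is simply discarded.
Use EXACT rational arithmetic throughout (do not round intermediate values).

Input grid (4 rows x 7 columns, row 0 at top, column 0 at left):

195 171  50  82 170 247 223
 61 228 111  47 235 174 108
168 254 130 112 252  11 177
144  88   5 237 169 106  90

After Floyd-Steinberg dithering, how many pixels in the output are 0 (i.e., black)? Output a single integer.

(0,0): OLD=195 → NEW=255, ERR=-60
(0,1): OLD=579/4 → NEW=255, ERR=-441/4
(0,2): OLD=113/64 → NEW=0, ERR=113/64
(0,3): OLD=84759/1024 → NEW=0, ERR=84759/1024
(0,4): OLD=3378593/16384 → NEW=255, ERR=-799327/16384
(0,5): OLD=59154279/262144 → NEW=255, ERR=-7692441/262144
(0,6): OLD=881482705/4194304 → NEW=255, ERR=-188064815/4194304
(1,0): OLD=1381/64 → NEW=0, ERR=1381/64
(1,1): OLD=102179/512 → NEW=255, ERR=-28381/512
(1,2): OLD=1571711/16384 → NEW=0, ERR=1571711/16384
(1,3): OLD=6933603/65536 → NEW=0, ERR=6933603/65536
(1,4): OLD=1114477145/4194304 → NEW=255, ERR=44929625/4194304
(1,5): OLD=5303616137/33554432 → NEW=255, ERR=-3252764023/33554432
(1,6): OLD=26705485287/536870912 → NEW=0, ERR=26705485287/536870912
(2,0): OLD=1346353/8192 → NEW=255, ERR=-742607/8192
(2,1): OLD=56715787/262144 → NEW=255, ERR=-10130933/262144
(2,2): OLD=668752033/4194304 → NEW=255, ERR=-400795487/4194304
(2,3): OLD=3733262105/33554432 → NEW=0, ERR=3733262105/33554432
(2,4): OLD=78506601113/268435456 → NEW=255, ERR=10055559833/268435456
(2,5): OLD=60913444195/8589934592 → NEW=0, ERR=60913444195/8589934592
(2,6): OLD=26056820106981/137438953472 → NEW=255, ERR=-8990113028379/137438953472
(3,0): OLD=454769857/4194304 → NEW=0, ERR=454769857/4194304
(3,1): OLD=3347946573/33554432 → NEW=0, ERR=3347946573/33554432
(3,2): OLD=9995593991/268435456 → NEW=0, ERR=9995593991/268435456
(3,3): OLD=310430664905/1073741824 → NEW=255, ERR=36626499785/1073741824
(3,4): OLD=28025612129473/137438953472 → NEW=255, ERR=-7021321005887/137438953472
(3,5): OLD=83499200566131/1099511627776 → NEW=0, ERR=83499200566131/1099511627776
(3,6): OLD=1815983547682157/17592186044416 → NEW=0, ERR=1815983547682157/17592186044416
Output grid:
  Row 0: ##..###  (2 black, running=2)
  Row 1: .#..##.  (4 black, running=6)
  Row 2: ###.#.#  (2 black, running=8)
  Row 3: ...##..  (5 black, running=13)

Answer: 13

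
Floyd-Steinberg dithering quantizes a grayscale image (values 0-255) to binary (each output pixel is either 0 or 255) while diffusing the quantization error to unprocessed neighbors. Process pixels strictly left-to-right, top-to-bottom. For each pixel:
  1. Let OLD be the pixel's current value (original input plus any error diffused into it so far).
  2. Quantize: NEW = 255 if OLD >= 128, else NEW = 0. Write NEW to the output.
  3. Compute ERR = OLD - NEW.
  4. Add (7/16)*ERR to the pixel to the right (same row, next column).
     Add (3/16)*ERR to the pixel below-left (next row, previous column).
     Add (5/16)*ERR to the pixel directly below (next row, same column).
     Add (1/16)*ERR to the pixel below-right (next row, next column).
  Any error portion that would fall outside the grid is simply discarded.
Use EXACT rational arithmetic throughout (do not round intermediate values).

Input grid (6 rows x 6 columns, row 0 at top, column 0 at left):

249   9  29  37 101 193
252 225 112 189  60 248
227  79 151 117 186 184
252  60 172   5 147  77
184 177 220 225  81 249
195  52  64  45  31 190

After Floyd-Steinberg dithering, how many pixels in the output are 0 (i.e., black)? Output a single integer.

Answer: 16

Derivation:
(0,0): OLD=249 → NEW=255, ERR=-6
(0,1): OLD=51/8 → NEW=0, ERR=51/8
(0,2): OLD=4069/128 → NEW=0, ERR=4069/128
(0,3): OLD=104259/2048 → NEW=0, ERR=104259/2048
(0,4): OLD=4039381/32768 → NEW=0, ERR=4039381/32768
(0,5): OLD=129463251/524288 → NEW=255, ERR=-4230189/524288
(1,0): OLD=32169/128 → NEW=255, ERR=-471/128
(1,1): OLD=236511/1024 → NEW=255, ERR=-24609/1024
(1,2): OLD=3976843/32768 → NEW=0, ERR=3976843/32768
(1,3): OLD=37107215/131072 → NEW=255, ERR=3683855/131072
(1,4): OLD=943614637/8388608 → NEW=0, ERR=943614637/8388608
(1,5): OLD=40586965419/134217728 → NEW=255, ERR=6361444779/134217728
(2,0): OLD=3626501/16384 → NEW=255, ERR=-551419/16384
(2,1): OLD=41571399/524288 → NEW=0, ERR=41571399/524288
(2,2): OLD=1907433493/8388608 → NEW=255, ERR=-231661547/8388608
(2,3): OLD=9554796333/67108864 → NEW=255, ERR=-7557963987/67108864
(2,4): OLD=391966235527/2147483648 → NEW=255, ERR=-155642094713/2147483648
(2,5): OLD=5983178126113/34359738368 → NEW=255, ERR=-2778555157727/34359738368
(3,0): OLD=2150416373/8388608 → NEW=255, ERR=11321333/8388608
(3,1): OLD=5240356881/67108864 → NEW=0, ERR=5240356881/67108864
(3,2): OLD=97373438563/536870912 → NEW=255, ERR=-39528643997/536870912
(3,3): OLD=-2670509218167/34359738368 → NEW=0, ERR=-2670509218167/34359738368
(3,4): OLD=18731914751401/274877906944 → NEW=0, ERR=18731914751401/274877906944
(3,5): OLD=338708590182471/4398046511104 → NEW=0, ERR=338708590182471/4398046511104
(4,0): OLD=213742419579/1073741824 → NEW=255, ERR=-60061745541/1073741824
(4,1): OLD=2803910443903/17179869184 → NEW=255, ERR=-1576956198017/17179869184
(4,2): OLD=80891261272653/549755813888 → NEW=255, ERR=-59296471268787/549755813888
(4,3): OLD=1422319050717409/8796093022208 → NEW=255, ERR=-820684669945631/8796093022208
(4,4): OLD=10000651408630385/140737488355328 → NEW=0, ERR=10000651408630385/140737488355328
(4,5): OLD=694486828249952119/2251799813685248 → NEW=255, ERR=120277875760213879/2251799813685248
(5,0): OLD=44065383616749/274877906944 → NEW=255, ERR=-26028482653971/274877906944
(5,1): OLD=-367955939206851/8796093022208 → NEW=0, ERR=-367955939206851/8796093022208
(5,2): OLD=-790832802215761/70368744177664 → NEW=0, ERR=-790832802215761/70368744177664
(5,3): OLD=39426616370246709/2251799813685248 → NEW=0, ERR=39426616370246709/2251799813685248
(5,4): OLD=292958685830575109/4503599627370496 → NEW=0, ERR=292958685830575109/4503599627370496
(5,5): OLD=17264453270698644713/72057594037927936 → NEW=255, ERR=-1110233208972978967/72057594037927936
Output grid:
  Row 0: #....#  (4 black, running=4)
  Row 1: ##.#.#  (2 black, running=6)
  Row 2: #.####  (1 black, running=7)
  Row 3: #.#...  (4 black, running=11)
  Row 4: ####.#  (1 black, running=12)
  Row 5: #....#  (4 black, running=16)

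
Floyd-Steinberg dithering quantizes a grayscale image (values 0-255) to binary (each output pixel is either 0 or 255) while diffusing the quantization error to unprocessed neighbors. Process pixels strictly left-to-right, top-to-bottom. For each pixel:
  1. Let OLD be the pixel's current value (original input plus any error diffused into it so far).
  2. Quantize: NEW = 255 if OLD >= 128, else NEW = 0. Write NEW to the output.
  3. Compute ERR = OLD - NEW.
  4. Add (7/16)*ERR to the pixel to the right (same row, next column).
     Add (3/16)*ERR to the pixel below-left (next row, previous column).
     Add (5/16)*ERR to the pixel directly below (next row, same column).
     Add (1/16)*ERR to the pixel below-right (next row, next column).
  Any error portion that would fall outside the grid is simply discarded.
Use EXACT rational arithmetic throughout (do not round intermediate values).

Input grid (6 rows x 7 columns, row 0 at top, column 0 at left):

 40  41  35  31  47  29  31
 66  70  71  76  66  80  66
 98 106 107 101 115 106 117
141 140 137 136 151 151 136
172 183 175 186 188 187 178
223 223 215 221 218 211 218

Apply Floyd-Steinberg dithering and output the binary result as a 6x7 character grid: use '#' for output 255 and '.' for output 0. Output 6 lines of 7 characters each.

(0,0): OLD=40 → NEW=0, ERR=40
(0,1): OLD=117/2 → NEW=0, ERR=117/2
(0,2): OLD=1939/32 → NEW=0, ERR=1939/32
(0,3): OLD=29445/512 → NEW=0, ERR=29445/512
(0,4): OLD=591139/8192 → NEW=0, ERR=591139/8192
(0,5): OLD=7939061/131072 → NEW=0, ERR=7939061/131072
(0,6): OLD=120585139/2097152 → NEW=0, ERR=120585139/2097152
(1,0): OLD=2863/32 → NEW=0, ERR=2863/32
(1,1): OLD=36169/256 → NEW=255, ERR=-29111/256
(1,2): OLD=447485/8192 → NEW=0, ERR=447485/8192
(1,3): OLD=4429817/32768 → NEW=255, ERR=-3926023/32768
(1,4): OLD=107129611/2097152 → NEW=0, ERR=107129611/2097152
(1,5): OLD=2291236859/16777216 → NEW=255, ERR=-1986953221/16777216
(1,6): OLD=9647672917/268435456 → NEW=0, ERR=9647672917/268435456
(2,0): OLD=428595/4096 → NEW=0, ERR=428595/4096
(2,1): OLD=17311585/131072 → NEW=255, ERR=-16111775/131072
(2,2): OLD=85394531/2097152 → NEW=0, ERR=85394531/2097152
(2,3): OLD=1583188491/16777216 → NEW=0, ERR=1583188491/16777216
(2,4): OLD=19133298939/134217728 → NEW=255, ERR=-15092221701/134217728
(2,5): OLD=127674780841/4294967296 → NEW=0, ERR=127674780841/4294967296
(2,6): OLD=9197056052783/68719476736 → NEW=255, ERR=-8326410514897/68719476736
(3,0): OLD=315938307/2097152 → NEW=255, ERR=-218835453/2097152
(3,1): OLD=1176227271/16777216 → NEW=0, ERR=1176227271/16777216
(3,2): OLD=25556143941/134217728 → NEW=255, ERR=-8669376699/134217728
(3,3): OLD=63722065939/536870912 → NEW=0, ERR=63722065939/536870912
(3,4): OLD=12318641803779/68719476736 → NEW=255, ERR=-5204824763901/68719476736
(3,5): OLD=53550007929273/549755813888 → NEW=0, ERR=53550007929273/549755813888
(3,6): OLD=1254404657876967/8796093022208 → NEW=255, ERR=-988599062786073/8796093022208
(4,0): OLD=40946162125/268435456 → NEW=255, ERR=-27504879155/268435456
(4,1): OLD=607515844585/4294967296 → NEW=255, ERR=-487700815895/4294967296
(4,2): OLD=9055346209607/68719476736 → NEW=255, ERR=-8468120358073/68719476736
(4,3): OLD=82980623649597/549755813888 → NEW=255, ERR=-57207108891843/549755813888
(4,4): OLD=635462077342759/4398046511104 → NEW=255, ERR=-486039782988761/4398046511104
(4,5): OLD=20165339236807975/140737488355328 → NEW=255, ERR=-15722720293800665/140737488355328
(4,6): OLD=225382201786377537/2251799813685248 → NEW=0, ERR=225382201786377537/2251799813685248
(5,0): OLD=11660950532043/68719476736 → NEW=255, ERR=-5862516035637/68719476736
(5,1): OLD=66345902667545/549755813888 → NEW=0, ERR=66345902667545/549755813888
(5,2): OLD=891404736507263/4398046511104 → NEW=255, ERR=-230097123824257/4398046511104
(5,3): OLD=4826224594468635/35184372088832 → NEW=255, ERR=-4145790288183525/35184372088832
(5,4): OLD=235230685278329801/2251799813685248 → NEW=0, ERR=235230685278329801/2251799813685248
(5,5): OLD=4209083790457269817/18014398509481984 → NEW=255, ERR=-384587829460636103/18014398509481984
(5,6): OLD=67144887068697323831/288230376151711744 → NEW=255, ERR=-6353858849989170889/288230376151711744
Row 0: .......
Row 1: .#.#.#.
Row 2: .#..#.#
Row 3: #.#.#.#
Row 4: ######.
Row 5: #.##.##

Answer: .......
.#.#.#.
.#..#.#
#.#.#.#
######.
#.##.##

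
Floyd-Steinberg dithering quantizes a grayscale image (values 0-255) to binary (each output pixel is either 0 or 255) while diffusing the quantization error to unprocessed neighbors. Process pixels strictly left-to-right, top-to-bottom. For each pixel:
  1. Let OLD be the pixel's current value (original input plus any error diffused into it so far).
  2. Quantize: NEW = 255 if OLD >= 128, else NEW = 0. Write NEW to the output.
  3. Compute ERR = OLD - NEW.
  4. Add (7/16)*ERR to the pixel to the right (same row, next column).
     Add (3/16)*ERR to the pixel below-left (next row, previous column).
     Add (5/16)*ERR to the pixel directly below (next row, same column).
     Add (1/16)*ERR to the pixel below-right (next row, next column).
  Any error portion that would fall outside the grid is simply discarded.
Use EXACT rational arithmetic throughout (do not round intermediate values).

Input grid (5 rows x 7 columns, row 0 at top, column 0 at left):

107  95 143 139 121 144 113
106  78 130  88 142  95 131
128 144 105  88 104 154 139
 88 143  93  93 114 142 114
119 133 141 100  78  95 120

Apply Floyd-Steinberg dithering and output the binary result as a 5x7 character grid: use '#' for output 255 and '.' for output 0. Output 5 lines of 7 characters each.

(0,0): OLD=107 → NEW=0, ERR=107
(0,1): OLD=2269/16 → NEW=255, ERR=-1811/16
(0,2): OLD=23931/256 → NEW=0, ERR=23931/256
(0,3): OLD=736861/4096 → NEW=255, ERR=-307619/4096
(0,4): OLD=5776523/65536 → NEW=0, ERR=5776523/65536
(0,5): OLD=191430605/1048576 → NEW=255, ERR=-75956275/1048576
(0,6): OLD=1364131483/16777216 → NEW=0, ERR=1364131483/16777216
(1,0): OLD=30263/256 → NEW=0, ERR=30263/256
(1,1): OLD=242817/2048 → NEW=0, ERR=242817/2048
(1,2): OLD=12447125/65536 → NEW=255, ERR=-4264555/65536
(1,3): OLD=15317297/262144 → NEW=0, ERR=15317297/262144
(1,4): OLD=2966751539/16777216 → NEW=255, ERR=-1311438541/16777216
(1,5): OLD=7907990435/134217728 → NEW=0, ERR=7907990435/134217728
(1,6): OLD=381519147053/2147483648 → NEW=255, ERR=-166089183187/2147483648
(2,0): OLD=6133275/32768 → NEW=255, ERR=-2222565/32768
(2,1): OLD=153683417/1048576 → NEW=255, ERR=-113703463/1048576
(2,2): OLD=932648907/16777216 → NEW=0, ERR=932648907/16777216
(2,3): OLD=15013177907/134217728 → NEW=0, ERR=15013177907/134217728
(2,4): OLD=153769715235/1073741824 → NEW=255, ERR=-120034449885/1073741824
(2,5): OLD=3577424962273/34359738368 → NEW=0, ERR=3577424962273/34359738368
(2,6): OLD=90195343762743/549755813888 → NEW=255, ERR=-49992388778697/549755813888
(3,0): OLD=779674219/16777216 → NEW=0, ERR=779674219/16777216
(3,1): OLD=18203853071/134217728 → NEW=255, ERR=-16021667569/134217728
(3,2): OLD=77677876509/1073741824 → NEW=0, ERR=77677876509/1073741824
(3,3): OLD=610396566587/4294967296 → NEW=255, ERR=-484820093893/4294967296
(3,4): OLD=30892373974635/549755813888 → NEW=0, ERR=30892373974635/549755813888
(3,5): OLD=770025509640305/4398046511104 → NEW=255, ERR=-351476350691215/4398046511104
(3,6): OLD=4019917225438255/70368744177664 → NEW=0, ERR=4019917225438255/70368744177664
(4,0): OLD=238672520165/2147483648 → NEW=0, ERR=238672520165/2147483648
(4,1): OLD=5524684997665/34359738368 → NEW=255, ERR=-3237048286175/34359738368
(4,2): OLD=51547462845327/549755813888 → NEW=0, ERR=51547462845327/549755813888
(4,3): OLD=531302438371541/4398046511104 → NEW=0, ERR=531302438371541/4398046511104
(4,4): OLD=4446344622611951/35184372088832 → NEW=0, ERR=4446344622611951/35184372088832
(4,5): OLD=157105183356387439/1125899906842624 → NEW=255, ERR=-129999292888481681/1125899906842624
(4,6): OLD=1483348203176575673/18014398509481984 → NEW=0, ERR=1483348203176575673/18014398509481984
Row 0: .#.#.#.
Row 1: ..#.#.#
Row 2: ##..#.#
Row 3: .#.#.#.
Row 4: .#...#.

Answer: .#.#.#.
..#.#.#
##..#.#
.#.#.#.
.#...#.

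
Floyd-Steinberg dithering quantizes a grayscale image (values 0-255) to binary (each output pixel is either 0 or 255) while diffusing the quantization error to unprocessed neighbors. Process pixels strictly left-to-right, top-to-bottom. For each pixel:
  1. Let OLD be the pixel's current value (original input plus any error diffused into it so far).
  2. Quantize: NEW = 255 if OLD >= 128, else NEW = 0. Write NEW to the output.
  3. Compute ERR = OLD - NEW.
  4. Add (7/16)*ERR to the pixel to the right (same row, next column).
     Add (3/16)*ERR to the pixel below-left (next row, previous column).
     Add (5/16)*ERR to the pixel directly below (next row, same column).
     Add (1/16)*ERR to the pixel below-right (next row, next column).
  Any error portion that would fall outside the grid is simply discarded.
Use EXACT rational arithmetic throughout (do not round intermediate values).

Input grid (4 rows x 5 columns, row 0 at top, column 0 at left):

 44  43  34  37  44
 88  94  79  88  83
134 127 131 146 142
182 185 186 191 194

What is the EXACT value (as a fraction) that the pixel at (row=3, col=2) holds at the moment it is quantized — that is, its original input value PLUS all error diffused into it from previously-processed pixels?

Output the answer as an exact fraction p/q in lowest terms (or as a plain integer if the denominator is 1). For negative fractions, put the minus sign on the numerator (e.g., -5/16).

(0,0): OLD=44 → NEW=0, ERR=44
(0,1): OLD=249/4 → NEW=0, ERR=249/4
(0,2): OLD=3919/64 → NEW=0, ERR=3919/64
(0,3): OLD=65321/1024 → NEW=0, ERR=65321/1024
(0,4): OLD=1178143/16384 → NEW=0, ERR=1178143/16384
(1,0): OLD=7259/64 → NEW=0, ERR=7259/64
(1,1): OLD=90781/512 → NEW=255, ERR=-39779/512
(1,2): OLD=1310657/16384 → NEW=0, ERR=1310657/16384
(1,3): OLD=10501661/65536 → NEW=255, ERR=-6210019/65536
(1,4): OLD=71305079/1048576 → NEW=0, ERR=71305079/1048576
(2,0): OLD=1268751/8192 → NEW=255, ERR=-820209/8192
(2,1): OLD=21234997/262144 → NEW=0, ERR=21234997/262144
(2,2): OLD=708064287/4194304 → NEW=255, ERR=-361483233/4194304
(2,3): OLD=6471494573/67108864 → NEW=0, ERR=6471494573/67108864
(2,4): OLD=214230366843/1073741824 → NEW=255, ERR=-59573798277/1073741824
(3,0): OLD=695834879/4194304 → NEW=255, ERR=-373712641/4194304
(3,1): OLD=4996777203/33554432 → NEW=255, ERR=-3559602957/33554432
(3,2): OLD=145813522177/1073741824 → NEW=255, ERR=-127990642943/1073741824
Target (3,2): original=186, with diffused error = 145813522177/1073741824

Answer: 145813522177/1073741824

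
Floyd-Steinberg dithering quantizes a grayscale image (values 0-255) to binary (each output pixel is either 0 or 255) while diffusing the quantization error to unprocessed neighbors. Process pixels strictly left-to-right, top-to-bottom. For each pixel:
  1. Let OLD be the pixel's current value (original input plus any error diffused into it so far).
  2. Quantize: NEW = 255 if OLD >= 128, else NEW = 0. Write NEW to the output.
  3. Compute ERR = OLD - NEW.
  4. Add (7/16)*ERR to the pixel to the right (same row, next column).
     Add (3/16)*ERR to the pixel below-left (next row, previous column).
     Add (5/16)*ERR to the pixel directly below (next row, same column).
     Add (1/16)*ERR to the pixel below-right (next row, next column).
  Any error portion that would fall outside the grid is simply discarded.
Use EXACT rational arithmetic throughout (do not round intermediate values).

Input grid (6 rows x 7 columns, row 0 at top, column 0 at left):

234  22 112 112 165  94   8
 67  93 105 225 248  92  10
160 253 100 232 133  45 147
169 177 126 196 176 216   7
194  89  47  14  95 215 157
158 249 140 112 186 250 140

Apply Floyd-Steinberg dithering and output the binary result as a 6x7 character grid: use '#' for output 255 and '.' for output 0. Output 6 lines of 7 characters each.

(0,0): OLD=234 → NEW=255, ERR=-21
(0,1): OLD=205/16 → NEW=0, ERR=205/16
(0,2): OLD=30107/256 → NEW=0, ERR=30107/256
(0,3): OLD=669501/4096 → NEW=255, ERR=-374979/4096
(0,4): OLD=8188587/65536 → NEW=0, ERR=8188587/65536
(0,5): OLD=155886253/1048576 → NEW=255, ERR=-111500627/1048576
(0,6): OLD=-646286661/16777216 → NEW=0, ERR=-646286661/16777216
(1,0): OLD=16087/256 → NEW=0, ERR=16087/256
(1,1): OLD=297441/2048 → NEW=255, ERR=-224799/2048
(1,2): OLD=5070197/65536 → NEW=0, ERR=5070197/65536
(1,3): OLD=68423953/262144 → NEW=255, ERR=1577233/262144
(1,4): OLD=4429502547/16777216 → NEW=255, ERR=151312467/16777216
(1,5): OLD=8496308675/134217728 → NEW=0, ERR=8496308675/134217728
(1,6): OLD=40825450509/2147483648 → NEW=0, ERR=40825450509/2147483648
(2,0): OLD=5211963/32768 → NEW=255, ERR=-3143877/32768
(2,1): OLD=204636473/1048576 → NEW=255, ERR=-62750407/1048576
(2,2): OLD=1547914219/16777216 → NEW=0, ERR=1547914219/16777216
(2,3): OLD=37684523859/134217728 → NEW=255, ERR=3459003219/134217728
(2,4): OLD=171088657859/1073741824 → NEW=255, ERR=-102715507261/1073741824
(2,5): OLD=929720166209/34359738368 → NEW=0, ERR=929720166209/34359738368
(2,6): OLD=92763236866519/549755813888 → NEW=255, ERR=-47424495674921/549755813888
(3,0): OLD=2144077963/16777216 → NEW=0, ERR=2144077963/16777216
(3,1): OLD=30267833263/134217728 → NEW=255, ERR=-3957687377/134217728
(3,2): OLD=153570327165/1073741824 → NEW=255, ERR=-120233837955/1073741824
(3,3): OLD=613724402843/4294967296 → NEW=255, ERR=-481492257637/4294967296
(3,4): OLD=57033640977547/549755813888 → NEW=0, ERR=57033640977547/549755813888
(3,5): OLD=1089352683097041/4398046511104 → NEW=255, ERR=-32149177234479/4398046511104
(3,6): OLD=-1510438677119793/70368744177664 → NEW=0, ERR=-1510438677119793/70368744177664
(4,0): OLD=490501884101/2147483648 → NEW=255, ERR=-57106446139/2147483648
(4,1): OLD=1894695553153/34359738368 → NEW=0, ERR=1894695553153/34359738368
(4,2): OLD=7294995900207/549755813888 → NEW=0, ERR=7294995900207/549755813888
(4,3): OLD=-12201786687819/4398046511104 → NEW=0, ERR=-12201786687819/4398046511104
(4,4): OLD=4145734112820751/35184372088832 → NEW=0, ERR=4145734112820751/35184372088832
(4,5): OLD=300305813385662991/1125899906842624 → NEW=255, ERR=13201337140793871/1125899906842624
(4,6): OLD=2791604642432618521/18014398509481984 → NEW=255, ERR=-1802066977485287399/18014398509481984
(5,0): OLD=87976989562643/549755813888 → NEW=255, ERR=-52210742978797/549755813888
(5,1): OLD=991796671709745/4398046511104 → NEW=255, ERR=-129705188621775/4398046511104
(5,2): OLD=4720701685634471/35184372088832 → NEW=255, ERR=-4251313197017689/35184372088832
(5,3): OLD=22853606506312931/281474976710656 → NEW=0, ERR=22853606506312931/281474976710656
(5,4): OLD=4690376917022031201/18014398509481984 → NEW=255, ERR=96705297104125281/18014398509481984
(5,5): OLD=35253526511114342481/144115188075855872 → NEW=255, ERR=-1495846448228904879/144115188075855872
(5,6): OLD=241954188206924938655/2305843009213693952 → NEW=0, ERR=241954188206924938655/2305843009213693952
Row 0: #..#.#.
Row 1: .#.##..
Row 2: ##.##.#
Row 3: .###.#.
Row 4: #....##
Row 5: ###.##.

Answer: #..#.#.
.#.##..
##.##.#
.###.#.
#....##
###.##.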